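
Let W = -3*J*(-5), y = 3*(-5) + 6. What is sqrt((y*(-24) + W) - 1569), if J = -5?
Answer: 2*I*sqrt(357) ≈ 37.789*I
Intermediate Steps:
y = -9 (y = -15 + 6 = -9)
W = -75 (W = -3*(-5)*(-5) = 15*(-5) = -75)
sqrt((y*(-24) + W) - 1569) = sqrt((-9*(-24) - 75) - 1569) = sqrt((216 - 75) - 1569) = sqrt(141 - 1569) = sqrt(-1428) = 2*I*sqrt(357)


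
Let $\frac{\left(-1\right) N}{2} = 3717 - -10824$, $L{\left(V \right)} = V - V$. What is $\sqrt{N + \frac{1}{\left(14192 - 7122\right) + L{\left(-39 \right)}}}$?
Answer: $\frac{i \sqrt{1453660854730}}{7070} \approx 170.53 i$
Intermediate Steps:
$L{\left(V \right)} = 0$
$N = -29082$ ($N = - 2 \left(3717 - -10824\right) = - 2 \left(3717 + 10824\right) = \left(-2\right) 14541 = -29082$)
$\sqrt{N + \frac{1}{\left(14192 - 7122\right) + L{\left(-39 \right)}}} = \sqrt{-29082 + \frac{1}{\left(14192 - 7122\right) + 0}} = \sqrt{-29082 + \frac{1}{7070 + 0}} = \sqrt{-29082 + \frac{1}{7070}} = \sqrt{- \frac{205609739}{7070}} = \frac{i \sqrt{1453660854730}}{7070}$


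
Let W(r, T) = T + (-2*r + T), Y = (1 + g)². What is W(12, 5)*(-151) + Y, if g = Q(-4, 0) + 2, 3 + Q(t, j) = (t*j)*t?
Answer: 2114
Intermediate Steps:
Q(t, j) = -3 + j*t² (Q(t, j) = -3 + (t*j)*t = -3 + (j*t)*t = -3 + j*t²)
g = -1 (g = (-3 + 0*(-4)²) + 2 = (-3 + 0*16) + 2 = (-3 + 0) + 2 = -3 + 2 = -1)
Y = 0 (Y = (1 - 1)² = 0² = 0)
W(r, T) = -2*r + 2*T (W(r, T) = T + (T - 2*r) = -2*r + 2*T)
W(12, 5)*(-151) + Y = (-2*12 + 2*5)*(-151) + 0 = (-24 + 10)*(-151) + 0 = -14*(-151) + 0 = 2114 + 0 = 2114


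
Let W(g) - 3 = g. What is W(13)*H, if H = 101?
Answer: 1616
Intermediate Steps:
W(g) = 3 + g
W(13)*H = (3 + 13)*101 = 16*101 = 1616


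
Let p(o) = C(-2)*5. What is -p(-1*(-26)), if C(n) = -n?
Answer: -10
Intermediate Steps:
p(o) = 10 (p(o) = -1*(-2)*5 = 2*5 = 10)
-p(-1*(-26)) = -1*10 = -10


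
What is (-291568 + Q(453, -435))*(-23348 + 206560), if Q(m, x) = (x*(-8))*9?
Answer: -47680556576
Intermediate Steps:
Q(m, x) = -72*x (Q(m, x) = -8*x*9 = -72*x)
(-291568 + Q(453, -435))*(-23348 + 206560) = (-291568 - 72*(-435))*(-23348 + 206560) = (-291568 + 31320)*183212 = -260248*183212 = -47680556576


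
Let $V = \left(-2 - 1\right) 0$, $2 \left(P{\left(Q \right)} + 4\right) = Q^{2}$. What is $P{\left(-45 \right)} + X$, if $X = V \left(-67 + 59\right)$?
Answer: $\frac{2017}{2} \approx 1008.5$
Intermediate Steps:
$P{\left(Q \right)} = -4 + \frac{Q^{2}}{2}$
$V = 0$ ($V = \left(-3\right) 0 = 0$)
$X = 0$ ($X = 0 \left(-67 + 59\right) = 0 \left(-8\right) = 0$)
$P{\left(-45 \right)} + X = \left(-4 + \frac{\left(-45\right)^{2}}{2}\right) + 0 = \left(-4 + \frac{1}{2} \cdot 2025\right) + 0 = \left(-4 + \frac{2025}{2}\right) + 0 = \frac{2017}{2} + 0 = \frac{2017}{2}$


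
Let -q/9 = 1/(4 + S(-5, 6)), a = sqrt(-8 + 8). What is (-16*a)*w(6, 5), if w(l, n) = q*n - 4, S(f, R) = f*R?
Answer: 0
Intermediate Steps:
S(f, R) = R*f
a = 0 (a = sqrt(0) = 0)
q = 9/26 (q = -9/(4 + 6*(-5)) = -9/(4 - 30) = -9/(-26) = -9*(-1/26) = 9/26 ≈ 0.34615)
w(l, n) = -4 + 9*n/26 (w(l, n) = 9*n/26 - 4 = -4 + 9*n/26)
(-16*a)*w(6, 5) = (-16*0)*(-4 + (9/26)*5) = 0*(-4 + 45/26) = 0*(-59/26) = 0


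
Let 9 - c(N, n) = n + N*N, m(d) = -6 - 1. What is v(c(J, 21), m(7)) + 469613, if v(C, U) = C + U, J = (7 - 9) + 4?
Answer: 469590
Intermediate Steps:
m(d) = -7
J = 2 (J = -2 + 4 = 2)
c(N, n) = 9 - n - N**2 (c(N, n) = 9 - (n + N*N) = 9 - (n + N**2) = 9 + (-n - N**2) = 9 - n - N**2)
v(c(J, 21), m(7)) + 469613 = ((9 - 1*21 - 1*2**2) - 7) + 469613 = ((9 - 21 - 1*4) - 7) + 469613 = ((9 - 21 - 4) - 7) + 469613 = (-16 - 7) + 469613 = -23 + 469613 = 469590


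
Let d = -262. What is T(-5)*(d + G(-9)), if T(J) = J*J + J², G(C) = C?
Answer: -13550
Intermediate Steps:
T(J) = 2*J² (T(J) = J² + J² = 2*J²)
T(-5)*(d + G(-9)) = (2*(-5)²)*(-262 - 9) = (2*25)*(-271) = 50*(-271) = -13550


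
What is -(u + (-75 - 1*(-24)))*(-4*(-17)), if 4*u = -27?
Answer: 3927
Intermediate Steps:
u = -27/4 (u = (¼)*(-27) = -27/4 ≈ -6.7500)
-(u + (-75 - 1*(-24)))*(-4*(-17)) = -(-27/4 + (-75 - 1*(-24)))*(-4*(-17)) = -(-27/4 + (-75 + 24))*68 = -(-27/4 - 51)*68 = -(-231)*68/4 = -1*(-3927) = 3927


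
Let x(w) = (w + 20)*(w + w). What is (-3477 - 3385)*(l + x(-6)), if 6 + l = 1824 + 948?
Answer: -17827476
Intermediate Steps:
l = 2766 (l = -6 + (1824 + 948) = -6 + 2772 = 2766)
x(w) = 2*w*(20 + w) (x(w) = (20 + w)*(2*w) = 2*w*(20 + w))
(-3477 - 3385)*(l + x(-6)) = (-3477 - 3385)*(2766 + 2*(-6)*(20 - 6)) = -6862*(2766 + 2*(-6)*14) = -6862*(2766 - 168) = -6862*2598 = -17827476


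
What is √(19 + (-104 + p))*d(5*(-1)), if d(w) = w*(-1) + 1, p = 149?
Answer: 48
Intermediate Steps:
d(w) = 1 - w (d(w) = -w + 1 = 1 - w)
√(19 + (-104 + p))*d(5*(-1)) = √(19 + (-104 + 149))*(1 - 5*(-1)) = √(19 + 45)*(1 - 1*(-5)) = √64*(1 + 5) = 8*6 = 48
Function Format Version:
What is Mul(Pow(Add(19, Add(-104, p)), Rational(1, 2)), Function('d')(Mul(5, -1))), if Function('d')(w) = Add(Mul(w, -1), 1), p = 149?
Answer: 48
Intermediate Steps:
Function('d')(w) = Add(1, Mul(-1, w)) (Function('d')(w) = Add(Mul(-1, w), 1) = Add(1, Mul(-1, w)))
Mul(Pow(Add(19, Add(-104, p)), Rational(1, 2)), Function('d')(Mul(5, -1))) = Mul(Pow(Add(19, Add(-104, 149)), Rational(1, 2)), Add(1, Mul(-1, Mul(5, -1)))) = Mul(Pow(Add(19, 45), Rational(1, 2)), Add(1, Mul(-1, -5))) = Mul(Pow(64, Rational(1, 2)), Add(1, 5)) = Mul(8, 6) = 48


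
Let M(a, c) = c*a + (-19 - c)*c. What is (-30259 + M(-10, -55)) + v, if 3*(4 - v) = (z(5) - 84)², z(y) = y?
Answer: -101296/3 ≈ -33765.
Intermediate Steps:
M(a, c) = a*c + c*(-19 - c)
v = -6229/3 (v = 4 - (5 - 84)²/3 = 4 - ⅓*(-79)² = 4 - ⅓*6241 = 4 - 6241/3 = -6229/3 ≈ -2076.3)
(-30259 + M(-10, -55)) + v = (-30259 - 55*(-19 - 10 - 1*(-55))) - 6229/3 = (-30259 - 55*(-19 - 10 + 55)) - 6229/3 = (-30259 - 55*26) - 6229/3 = (-30259 - 1430) - 6229/3 = -31689 - 6229/3 = -101296/3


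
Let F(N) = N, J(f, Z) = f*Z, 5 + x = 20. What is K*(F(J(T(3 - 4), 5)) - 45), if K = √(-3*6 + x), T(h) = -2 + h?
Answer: -60*I*√3 ≈ -103.92*I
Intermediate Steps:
x = 15 (x = -5 + 20 = 15)
K = I*√3 (K = √(-3*6 + 15) = √(-18 + 15) = √(-3) = I*√3 ≈ 1.732*I)
J(f, Z) = Z*f
K*(F(J(T(3 - 4), 5)) - 45) = (I*√3)*(5*(-2 + (3 - 4)) - 45) = (I*√3)*(5*(-2 - 1) - 45) = (I*√3)*(5*(-3) - 45) = (I*√3)*(-15 - 45) = (I*√3)*(-60) = -60*I*√3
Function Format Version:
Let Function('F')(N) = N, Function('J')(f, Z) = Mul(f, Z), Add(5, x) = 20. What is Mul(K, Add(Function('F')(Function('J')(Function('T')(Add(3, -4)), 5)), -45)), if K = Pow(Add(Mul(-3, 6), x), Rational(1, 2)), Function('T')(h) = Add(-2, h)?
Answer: Mul(-60, I, Pow(3, Rational(1, 2))) ≈ Mul(-103.92, I)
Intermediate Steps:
x = 15 (x = Add(-5, 20) = 15)
K = Mul(I, Pow(3, Rational(1, 2))) (K = Pow(Add(Mul(-3, 6), 15), Rational(1, 2)) = Pow(Add(-18, 15), Rational(1, 2)) = Pow(-3, Rational(1, 2)) = Mul(I, Pow(3, Rational(1, 2))) ≈ Mul(1.7320, I))
Function('J')(f, Z) = Mul(Z, f)
Mul(K, Add(Function('F')(Function('J')(Function('T')(Add(3, -4)), 5)), -45)) = Mul(Mul(I, Pow(3, Rational(1, 2))), Add(Mul(5, Add(-2, Add(3, -4))), -45)) = Mul(Mul(I, Pow(3, Rational(1, 2))), Add(Mul(5, Add(-2, -1)), -45)) = Mul(Mul(I, Pow(3, Rational(1, 2))), Add(Mul(5, -3), -45)) = Mul(Mul(I, Pow(3, Rational(1, 2))), Add(-15, -45)) = Mul(Mul(I, Pow(3, Rational(1, 2))), -60) = Mul(-60, I, Pow(3, Rational(1, 2)))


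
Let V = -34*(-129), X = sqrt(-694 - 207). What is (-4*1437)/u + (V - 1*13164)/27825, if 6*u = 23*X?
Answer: -418/1325 + 34488*I*sqrt(901)/20723 ≈ -0.31547 + 49.955*I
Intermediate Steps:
X = I*sqrt(901) (X = sqrt(-901) = I*sqrt(901) ≈ 30.017*I)
V = 4386
u = 23*I*sqrt(901)/6 (u = (23*(I*sqrt(901)))/6 = (23*I*sqrt(901))/6 = 23*I*sqrt(901)/6 ≈ 115.06*I)
(-4*1437)/u + (V - 1*13164)/27825 = (-4*1437)/((23*I*sqrt(901)/6)) + (4386 - 1*13164)/27825 = -(-34488)*I*sqrt(901)/20723 + (4386 - 13164)*(1/27825) = 34488*I*sqrt(901)/20723 - 8778*1/27825 = 34488*I*sqrt(901)/20723 - 418/1325 = -418/1325 + 34488*I*sqrt(901)/20723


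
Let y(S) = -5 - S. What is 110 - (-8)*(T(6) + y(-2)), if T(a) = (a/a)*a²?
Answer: 374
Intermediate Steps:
T(a) = a² (T(a) = 1*a² = a²)
110 - (-8)*(T(6) + y(-2)) = 110 - (-8)*(6² + (-5 - 1*(-2))) = 110 - (-8)*(36 + (-5 + 2)) = 110 - (-8)*(36 - 3) = 110 - (-8)*33 = 110 - 1*(-264) = 110 + 264 = 374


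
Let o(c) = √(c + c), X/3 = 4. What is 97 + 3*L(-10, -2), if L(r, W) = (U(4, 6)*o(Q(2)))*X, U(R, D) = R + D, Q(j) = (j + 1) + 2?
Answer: 97 + 360*√10 ≈ 1235.4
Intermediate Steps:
X = 12 (X = 3*4 = 12)
Q(j) = 3 + j (Q(j) = (1 + j) + 2 = 3 + j)
U(R, D) = D + R
o(c) = √2*√c (o(c) = √(2*c) = √2*√c)
L(r, W) = 120*√10 (L(r, W) = ((6 + 4)*(√2*√(3 + 2)))*12 = (10*(√2*√5))*12 = (10*√10)*12 = 120*√10)
97 + 3*L(-10, -2) = 97 + 3*(120*√10) = 97 + 360*√10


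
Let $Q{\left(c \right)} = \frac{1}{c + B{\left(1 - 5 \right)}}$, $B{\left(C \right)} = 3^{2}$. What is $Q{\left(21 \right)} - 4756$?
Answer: $- \frac{142679}{30} \approx -4756.0$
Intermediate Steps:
$B{\left(C \right)} = 9$
$Q{\left(c \right)} = \frac{1}{9 + c}$ ($Q{\left(c \right)} = \frac{1}{c + 9} = \frac{1}{9 + c}$)
$Q{\left(21 \right)} - 4756 = \frac{1}{9 + 21} - 4756 = \frac{1}{30} - 4756 = - \frac{142679}{30}$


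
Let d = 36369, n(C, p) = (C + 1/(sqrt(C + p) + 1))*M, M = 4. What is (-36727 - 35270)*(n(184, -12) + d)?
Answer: -152272479049/57 - 191992*sqrt(43)/57 ≈ -2.6715e+9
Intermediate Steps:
n(C, p) = 4*C + 4/(1 + sqrt(C + p)) (n(C, p) = (C + 1/(sqrt(C + p) + 1))*4 = (C + 1/(1 + sqrt(C + p)))*4 = 4*C + 4/(1 + sqrt(C + p)))
(-36727 - 35270)*(n(184, -12) + d) = (-36727 - 35270)*(4*(1 + 184 + 184*sqrt(184 - 12))/(1 + sqrt(184 - 12)) + 36369) = -71997*(4*(1 + 184 + 184*sqrt(172))/(1 + sqrt(172)) + 36369) = -71997*(4*(1 + 184 + 184*(2*sqrt(43)))/(1 + 2*sqrt(43)) + 36369) = -71997*(4*(1 + 184 + 368*sqrt(43))/(1 + 2*sqrt(43)) + 36369) = -71997*(4*(185 + 368*sqrt(43))/(1 + 2*sqrt(43)) + 36369) = -71997*(36369 + 4*(185 + 368*sqrt(43))/(1 + 2*sqrt(43))) = -2618458893 - 287988*(185 + 368*sqrt(43))/(1 + 2*sqrt(43))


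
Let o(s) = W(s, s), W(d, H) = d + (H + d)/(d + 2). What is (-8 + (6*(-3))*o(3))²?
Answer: 174724/25 ≈ 6989.0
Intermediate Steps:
W(d, H) = d + (H + d)/(2 + d)
o(s) = (s² + 4*s)/(2 + s) (o(s) = (s + s² + 3*s)/(2 + s) = (s² + 4*s)/(2 + s))
(-8 + (6*(-3))*o(3))² = (-8 + (6*(-3))*(3*(4 + 3)/(2 + 3)))² = (-8 - 54*7/5)² = (-8 - 18*21/5)² = (-8 - 378/5)² = (-418/5)² = 174724/25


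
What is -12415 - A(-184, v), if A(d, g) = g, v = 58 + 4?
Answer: -12477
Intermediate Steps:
v = 62
-12415 - A(-184, v) = -12415 - 1*62 = -12415 - 62 = -12477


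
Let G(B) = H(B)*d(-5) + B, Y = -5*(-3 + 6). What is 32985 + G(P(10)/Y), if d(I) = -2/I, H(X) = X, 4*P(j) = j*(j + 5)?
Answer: 65963/2 ≈ 32982.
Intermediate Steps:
P(j) = j*(5 + j)/4 (P(j) = (j*(j + 5))/4 = (j*(5 + j))/4 = j*(5 + j)/4)
Y = -15 (Y = -5*3 = -15)
G(B) = 7*B/5 (G(B) = B*(-2/(-5)) + B = B*(-2*(-1/5)) + B = B*(2/5) + B = 2*B/5 + B = 7*B/5)
32985 + G(P(10)/Y) = 32985 + 7*(((1/4)*10*(5 + 10))/(-15))/5 = 32985 + 7*(((1/4)*10*15)*(-1/15))/5 = 32985 + 7*((75/2)*(-1/15))/5 = 32985 + (7/5)*(-5/2) = 32985 - 7/2 = 65963/2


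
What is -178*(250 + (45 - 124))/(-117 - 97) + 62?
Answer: 21853/107 ≈ 204.23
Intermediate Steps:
-178*(250 + (45 - 124))/(-117 - 97) + 62 = -178*(250 - 79)/(-214) + 62 = -30438*(-1)/214 + 62 = -178*(-171/214) + 62 = 15219/107 + 62 = 21853/107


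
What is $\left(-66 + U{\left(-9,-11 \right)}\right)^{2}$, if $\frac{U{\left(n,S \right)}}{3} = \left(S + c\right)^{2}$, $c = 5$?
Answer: $1764$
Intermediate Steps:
$U{\left(n,S \right)} = 3 \left(5 + S\right)^{2}$ ($U{\left(n,S \right)} = 3 \left(S + 5\right)^{2} = 3 \left(5 + S\right)^{2}$)
$\left(-66 + U{\left(-9,-11 \right)}\right)^{2} = \left(-66 + 3 \left(5 - 11\right)^{2}\right)^{2} = \left(-66 + 3 \left(-6\right)^{2}\right)^{2} = \left(-66 + 3 \cdot 36\right)^{2} = \left(-66 + 108\right)^{2} = 42^{2} = 1764$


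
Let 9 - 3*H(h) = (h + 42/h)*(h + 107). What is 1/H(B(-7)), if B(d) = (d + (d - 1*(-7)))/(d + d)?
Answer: -12/36299 ≈ -0.00033059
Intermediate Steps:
B(d) = (7 + 2*d)/(2*d) (B(d) = (d + (d + 7))/((2*d)) = (d + (7 + d))*(1/(2*d)) = (7 + 2*d)*(1/(2*d)) = (7 + 2*d)/(2*d))
H(h) = 3 - (107 + h)*(h + 42/h)/3 (H(h) = 3 - (h + 42/h)*(h + 107)/3 = 3 - (h + 42/h)*(107 + h)/3 = 3 - (107 + h)*(h + 42/h)/3)
1/H(B(-7)) = 1/((-4494 - (7/2 - 7)/(-7)*(33 + ((7/2 - 7)/(-7))**2 + 107*((7/2 - 7)/(-7))))/(3*(((7/2 - 7)/(-7))))) = 1/((-4494 - (-1/7*(-7/2))*(33 + (-1/7*(-7/2))**2 + 107*(-1/7*(-7/2))))/(3*((-1/7*(-7/2))))) = 1/((-4494 - 1*1/2*(33 + (1/2)**2 + 107*(1/2)))/(3*(1/2))) = 1/((1/3)*2*(-4494 - 1*1/2*(33 + 1/4 + 107/2))) = 1/((1/3)*2*(-4494 - 1*1/2*347/4)) = 1/((1/3)*2*(-4494 - 347/8)) = 1/((1/3)*2*(-36299/8)) = 1/(-36299/12) = -12/36299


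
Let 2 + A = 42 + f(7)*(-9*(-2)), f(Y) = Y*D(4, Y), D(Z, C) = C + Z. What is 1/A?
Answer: 1/1426 ≈ 0.00070126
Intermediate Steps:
f(Y) = Y*(4 + Y) (f(Y) = Y*(Y + 4) = Y*(4 + Y))
A = 1426 (A = -2 + (42 + (7*(4 + 7))*(-9*(-2))) = -2 + (42 + (7*11)*18) = -2 + (42 + 77*18) = -2 + (42 + 1386) = -2 + 1428 = 1426)
1/A = 1/1426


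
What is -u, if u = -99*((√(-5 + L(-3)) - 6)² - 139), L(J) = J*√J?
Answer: -13761 + 99*(6 - √(-5 - 3*I*√3))² ≈ -11941.0 + 2421.1*I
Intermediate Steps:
L(J) = J^(3/2)
u = 13761 - 99*(-6 + √(-5 - 3*I*√3))² (u = -99*((√(-5 + (-3)^(3/2)) - 6)² - 139) = -99*((√(-5 - 3*I*√3) - 6)² - 139) = -99*((-6 + √(-5 - 3*I*√3))² - 139) = -99*(-139 + (-6 + √(-5 - 3*I*√3))²) = 13761 - 99*(-6 + √(-5 - 3*I*√3))² ≈ 11941.0 - 2421.1*I)
-u = -(13761 - 99*(6 - √(-5 - 3*I*√3))²) = -13761 + 99*(6 - √(-5 - 3*I*√3))²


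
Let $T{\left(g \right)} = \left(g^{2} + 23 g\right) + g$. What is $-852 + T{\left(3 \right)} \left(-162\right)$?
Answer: $-13974$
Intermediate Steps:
$T{\left(g \right)} = g^{2} + 24 g$
$-852 + T{\left(3 \right)} \left(-162\right) = -852 + 3 \left(24 + 3\right) \left(-162\right) = -852 + 3 \cdot 27 \left(-162\right) = -852 + 81 \left(-162\right) = -852 - 13122 = -13974$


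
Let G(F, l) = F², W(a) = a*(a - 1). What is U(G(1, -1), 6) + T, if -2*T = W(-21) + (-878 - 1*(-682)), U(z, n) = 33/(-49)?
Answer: -6550/49 ≈ -133.67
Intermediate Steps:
W(a) = a*(-1 + a)
U(z, n) = -33/49 (U(z, n) = 33*(-1/49) = -33/49)
T = -133 (T = -(-21*(-1 - 21) + (-878 - 1*(-682)))/2 = -(-21*(-22) + (-878 + 682))/2 = -(462 - 196)/2 = -½*266 = -133)
U(G(1, -1), 6) + T = -33/49 - 133 = -6550/49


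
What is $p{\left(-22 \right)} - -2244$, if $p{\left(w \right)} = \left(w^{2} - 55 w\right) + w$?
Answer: $3916$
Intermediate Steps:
$p{\left(w \right)} = w^{2} - 54 w$
$p{\left(-22 \right)} - -2244 = - 22 \left(-54 - 22\right) - -2244 = \left(-22\right) \left(-76\right) + 2244 = 1672 + 2244 = 3916$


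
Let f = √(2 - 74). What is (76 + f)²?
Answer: 5704 + 912*I*√2 ≈ 5704.0 + 1289.8*I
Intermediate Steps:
f = 6*I*√2 (f = √(-72) = 6*I*√2 ≈ 8.4853*I)
(76 + f)² = (76 + 6*I*√2)²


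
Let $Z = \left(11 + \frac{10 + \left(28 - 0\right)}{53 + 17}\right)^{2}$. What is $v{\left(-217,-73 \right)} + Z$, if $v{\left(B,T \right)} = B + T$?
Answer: $- \frac{192034}{1225} \approx -156.76$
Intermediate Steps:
$Z = \frac{163216}{1225}$ ($Z = \left(11 + \frac{10 + \left(28 + 0\right)}{70}\right)^{2} = \left(11 + \left(10 + 28\right) \frac{1}{70}\right)^{2} = \left(11 + 38 \cdot \frac{1}{70}\right)^{2} = \left(11 + \frac{19}{35}\right)^{2} = \left(\frac{404}{35}\right)^{2} = \frac{163216}{1225} \approx 133.24$)
$v{\left(-217,-73 \right)} + Z = \left(-217 - 73\right) + \frac{163216}{1225} = -290 + \frac{163216}{1225} = - \frac{192034}{1225}$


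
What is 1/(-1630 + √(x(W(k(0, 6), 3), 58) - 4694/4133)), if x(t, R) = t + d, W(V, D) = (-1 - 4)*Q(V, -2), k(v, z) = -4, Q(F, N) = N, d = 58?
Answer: -673679/1098069135 - √45686182/2196138270 ≈ -0.00061659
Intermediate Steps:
W(V, D) = 10 (W(V, D) = (-1 - 4)*(-2) = -5*(-2) = 10)
x(t, R) = 58 + t (x(t, R) = t + 58 = 58 + t)
1/(-1630 + √(x(W(k(0, 6), 3), 58) - 4694/4133)) = 1/(-1630 + √((58 + 10) - 4694/4133)) = 1/(-1630 + √(68 - 4694*1/4133)) = 1/(-1630 + √(68 - 4694/4133)) = 1/(-1630 + √(276350/4133)) = 1/(-1630 + 5*√45686182/4133)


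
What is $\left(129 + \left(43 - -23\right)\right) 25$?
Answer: $4875$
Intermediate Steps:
$\left(129 + \left(43 - -23\right)\right) 25 = \left(129 + \left(43 + 23\right)\right) 25 = \left(129 + 66\right) 25 = 195 \cdot 25 = 4875$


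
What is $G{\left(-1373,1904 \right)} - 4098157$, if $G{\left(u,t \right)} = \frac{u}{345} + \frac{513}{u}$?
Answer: $- \frac{1941237560659}{473685} \approx -4.0982 \cdot 10^{6}$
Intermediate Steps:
$G{\left(u,t \right)} = \frac{513}{u} + \frac{u}{345}$ ($G{\left(u,t \right)} = u \frac{1}{345} + \frac{513}{u} = \frac{u}{345} + \frac{513}{u} = \frac{513}{u} + \frac{u}{345}$)
$G{\left(-1373,1904 \right)} - 4098157 = \left(\frac{513}{-1373} + \frac{1}{345} \left(-1373\right)\right) - 4098157 = \left(513 \left(- \frac{1}{1373}\right) - \frac{1373}{345}\right) - 4098157 = \left(- \frac{513}{1373} - \frac{1373}{345}\right) - 4098157 = - \frac{2062114}{473685} - 4098157 = - \frac{1941237560659}{473685}$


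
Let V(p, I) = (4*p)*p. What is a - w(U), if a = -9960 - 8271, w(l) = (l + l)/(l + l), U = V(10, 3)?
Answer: -18232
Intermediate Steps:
V(p, I) = 4*p**2
U = 400 (U = 4*10**2 = 4*100 = 400)
w(l) = 1 (w(l) = (2*l)/((2*l)) = (2*l)*(1/(2*l)) = 1)
a = -18231
a - w(U) = -18231 - 1*1 = -18231 - 1 = -18232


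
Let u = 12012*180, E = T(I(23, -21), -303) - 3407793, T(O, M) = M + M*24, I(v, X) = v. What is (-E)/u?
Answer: 12937/8190 ≈ 1.5796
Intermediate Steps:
T(O, M) = 25*M (T(O, M) = M + 24*M = 25*M)
E = -3415368 (E = 25*(-303) - 3407793 = -7575 - 3407793 = -3415368)
u = 2162160
(-E)/u = -1*(-3415368)/2162160 = 3415368*(1/2162160) = 12937/8190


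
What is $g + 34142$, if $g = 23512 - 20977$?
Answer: $36677$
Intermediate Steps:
$g = 2535$
$g + 34142 = 2535 + 34142 = 36677$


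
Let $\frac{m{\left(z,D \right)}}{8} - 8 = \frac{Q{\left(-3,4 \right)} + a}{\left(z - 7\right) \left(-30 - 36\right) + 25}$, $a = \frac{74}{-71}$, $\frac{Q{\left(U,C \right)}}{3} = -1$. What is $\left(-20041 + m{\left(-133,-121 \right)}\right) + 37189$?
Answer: $\frac{11322309484}{657815} \approx 17212.0$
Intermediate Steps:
$Q{\left(U,C \right)} = -3$ ($Q{\left(U,C \right)} = 3 \left(-1\right) = -3$)
$a = - \frac{74}{71}$ ($a = 74 \left(- \frac{1}{71}\right) = - \frac{74}{71} \approx -1.0423$)
$m{\left(z,D \right)} = 64 - \frac{2296}{71 \left(487 - 66 z\right)}$ ($m{\left(z,D \right)} = 64 + 8 \frac{-3 - \frac{74}{71}}{\left(z - 7\right) \left(-30 - 36\right) + 25} = 64 + 8 \left(- \frac{287}{71 \left(\left(-7 + z\right) \left(-66\right) + 25\right)}\right) = 64 + 8 \left(- \frac{287}{71 \left(\left(462 - 66 z\right) + 25\right)}\right) = 64 + 8 \left(- \frac{287}{71 \left(487 - 66 z\right)}\right) = 64 - \frac{2296}{71 \left(487 - 66 z\right)}$)
$\left(-20041 + m{\left(-133,-121 \right)}\right) + 37189 = \left(-20041 + \frac{8 \left(-276329 + 37488 \left(-133\right)\right)}{71 \left(-487 + 66 \left(-133\right)\right)}\right) + 37189 = \left(-20041 + \frac{8 \left(-276329 - 4985904\right)}{71 \left(-487 - 8778\right)}\right) + 37189 = \left(-20041 + \frac{8}{71} \frac{1}{-9265} \left(-5262233\right)\right) + 37189 = \left(-20041 + \frac{8}{71} \left(- \frac{1}{9265}\right) \left(-5262233\right)\right) + 37189 = \left(-20041 + \frac{42097864}{657815}\right) + 37189 = - \frac{13141172551}{657815} + 37189 = \frac{11322309484}{657815}$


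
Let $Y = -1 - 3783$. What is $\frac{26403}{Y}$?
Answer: $- \frac{26403}{3784} \approx -6.9775$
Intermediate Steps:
$Y = -3784$ ($Y = -1 - 3783 = -3784$)
$\frac{26403}{Y} = \frac{26403}{-3784} = 26403 \left(- \frac{1}{3784}\right) = - \frac{26403}{3784}$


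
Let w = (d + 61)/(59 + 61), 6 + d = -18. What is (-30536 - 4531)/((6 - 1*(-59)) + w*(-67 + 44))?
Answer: -4208040/6949 ≈ -605.56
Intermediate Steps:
d = -24 (d = -6 - 18 = -24)
w = 37/120 (w = (-24 + 61)/(59 + 61) = 37/120 ≈ 0.30833)
(-30536 - 4531)/((6 - 1*(-59)) + w*(-67 + 44)) = (-30536 - 4531)/((6 - 1*(-59)) + 37*(-67 + 44)/120) = -35067/((6 + 59) + (37/120)*(-23)) = -35067/(65 - 851/120) = -35067/6949/120 = -35067*120/6949 = -4208040/6949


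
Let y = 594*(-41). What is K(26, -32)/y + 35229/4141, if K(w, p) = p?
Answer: 10464629/1229877 ≈ 8.5087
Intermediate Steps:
y = -24354
K(26, -32)/y + 35229/4141 = -32/(-24354) + 35229/4141 = -32*(-1/24354) + 35229*(1/4141) = 16/12177 + 35229/4141 = 10464629/1229877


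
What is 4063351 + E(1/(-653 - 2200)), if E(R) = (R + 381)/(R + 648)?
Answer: 7512092804785/1848743 ≈ 4.0634e+6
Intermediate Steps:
E(R) = (381 + R)/(648 + R)
4063351 + E(1/(-653 - 2200)) = 4063351 + (381 + 1/(-653 - 2200))/(648 + 1/(-653 - 2200)) = 4063351 + (381 + 1/(-2853))/(648 + 1/(-2853)) = 4063351 + (381 - 1/2853)/(648 - 1/2853) = 4063351 + (1086992/2853)/(1848743/2853) = 4063351 + (2853/1848743)*(1086992/2853) = 4063351 + 1086992/1848743 = 7512092804785/1848743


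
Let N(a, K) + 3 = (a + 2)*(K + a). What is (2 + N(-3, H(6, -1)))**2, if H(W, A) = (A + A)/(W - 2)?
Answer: 25/4 ≈ 6.2500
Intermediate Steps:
H(W, A) = 2*A/(-2 + W) (H(W, A) = (2*A)/(-2 + W) = 2*A/(-2 + W))
N(a, K) = -3 + (2 + a)*(K + a) (N(a, K) = -3 + (a + 2)*(K + a) = -3 + (2 + a)*(K + a))
(2 + N(-3, H(6, -1)))**2 = (2 + (-3 + (-3)**2 + 2*(2*(-1)/(-2 + 6)) + 2*(-3) + (2*(-1)/(-2 + 6))*(-3)))**2 = (2 + (-3 + 9 + 2*(2*(-1)/4) - 6 + (2*(-1)/4)*(-3)))**2 = (2 + (-3 + 9 + 2*(2*(-1)*(1/4)) - 6 + (2*(-1)*(1/4))*(-3)))**2 = (2 + (-3 + 9 + 2*(-1/2) - 6 - 1/2*(-3)))**2 = (2 + (-3 + 9 - 1 - 6 + 3/2))**2 = (2 + 1/2)**2 = (5/2)**2 = 25/4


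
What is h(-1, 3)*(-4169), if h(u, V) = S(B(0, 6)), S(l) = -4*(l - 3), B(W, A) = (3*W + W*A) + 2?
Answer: -16676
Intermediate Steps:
B(W, A) = 2 + 3*W + A*W (B(W, A) = (3*W + A*W) + 2 = 2 + 3*W + A*W)
S(l) = 12 - 4*l (S(l) = -4*(-3 + l) = 12 - 4*l)
h(u, V) = 4 (h(u, V) = 12 - 4*(2 + 3*0 + 6*0) = 12 - 4*(2 + 0 + 0) = 12 - 4*2 = 12 - 8 = 4)
h(-1, 3)*(-4169) = 4*(-4169) = -16676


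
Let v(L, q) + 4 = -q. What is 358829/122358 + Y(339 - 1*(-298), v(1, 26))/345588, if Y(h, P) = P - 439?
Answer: 6886089475/2349192028 ≈ 2.9313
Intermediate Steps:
v(L, q) = -4 - q
Y(h, P) = -439 + P
358829/122358 + Y(339 - 1*(-298), v(1, 26))/345588 = 358829/122358 + (-439 + (-4 - 1*26))/345588 = 358829*(1/122358) + (-439 + (-4 - 26))*(1/345588) = 358829/122358 + (-439 - 30)*(1/345588) = 358829/122358 - 469*1/345588 = 358829/122358 - 469/345588 = 6886089475/2349192028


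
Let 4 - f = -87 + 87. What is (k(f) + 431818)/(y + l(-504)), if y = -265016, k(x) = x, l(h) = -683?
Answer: -431822/265699 ≈ -1.6252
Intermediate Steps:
f = 4 (f = 4 - (-87 + 87) = 4 - 1*0 = 4 + 0 = 4)
(k(f) + 431818)/(y + l(-504)) = (4 + 431818)/(-265016 - 683) = 431822/(-265699) = 431822*(-1/265699) = -431822/265699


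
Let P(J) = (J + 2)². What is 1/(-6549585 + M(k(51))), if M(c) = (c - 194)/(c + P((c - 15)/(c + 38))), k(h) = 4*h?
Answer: -2479997/16242951034117 ≈ -1.5268e-7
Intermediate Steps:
P(J) = (2 + J)²
M(c) = (-194 + c)/(c + (2 + (-15 + c)/(38 + c))²) (M(c) = (c - 194)/(c + (2 + (c - 15)/(c + 38))²) = (-194 + c)/(c + (2 + (-15 + c)/(38 + c))²))
1/(-6549585 + M(k(51))) = 1/(-6549585 + (38 + 4*51)²*(-194 + 4*51)/((61 + 3*(4*51))² + (4*51)*(38 + 4*51)²)) = 1/(-6549585 + (38 + 204)²*(-194 + 204)/((61 + 3*204)² + 204*(38 + 204)²)) = 1/(-6549585 + 242²*10/((61 + 612)² + 204*242²)) = 1/(-6549585 + 58564*10/(673² + 204*58564)) = 1/(-6549585 + 58564*10/(452929 + 11947056)) = 1/(-6549585 + 58564*10/12399985) = 1/(-6549585 + 58564*(1/12399985)*10) = 1/(-6549585 + 117128/2479997) = 1/(-16242951034117/2479997) = -2479997/16242951034117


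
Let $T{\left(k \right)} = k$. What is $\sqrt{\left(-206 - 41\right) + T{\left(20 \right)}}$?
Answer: $i \sqrt{227} \approx 15.067 i$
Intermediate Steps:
$\sqrt{\left(-206 - 41\right) + T{\left(20 \right)}} = \sqrt{\left(-206 - 41\right) + 20} = \sqrt{-247 + 20} = \sqrt{-227} = i \sqrt{227}$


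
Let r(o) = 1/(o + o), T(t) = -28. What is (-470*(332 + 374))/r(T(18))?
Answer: 18581920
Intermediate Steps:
r(o) = 1/(2*o)
(-470*(332 + 374))/r(T(18)) = (-470*(332 + 374))/(((1/2)/(-28))) = (-470*706)/(((1/2)*(-1/28))) = -331820/(-1/56) = -331820*(-56) = 18581920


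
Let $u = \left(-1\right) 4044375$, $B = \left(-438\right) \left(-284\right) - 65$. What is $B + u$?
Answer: $-3920048$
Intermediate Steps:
$B = 124327$ ($B = 124392 - 65 = 124327$)
$u = -4044375$
$B + u = 124327 - 4044375 = -3920048$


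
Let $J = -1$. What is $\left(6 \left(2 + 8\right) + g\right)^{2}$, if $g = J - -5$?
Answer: $4096$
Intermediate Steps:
$g = 4$ ($g = -1 - -5 = -1 + 5 = 4$)
$\left(6 \left(2 + 8\right) + g\right)^{2} = \left(6 \left(2 + 8\right) + 4\right)^{2} = \left(6 \cdot 10 + 4\right)^{2} = \left(60 + 4\right)^{2} = 64^{2} = 4096$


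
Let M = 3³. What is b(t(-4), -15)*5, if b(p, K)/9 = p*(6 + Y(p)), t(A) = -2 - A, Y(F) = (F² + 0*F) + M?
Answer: 3330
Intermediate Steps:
M = 27
Y(F) = 27 + F² (Y(F) = (F² + 0*F) + 27 = (F² + 0) + 27 = F² + 27 = 27 + F²)
b(p, K) = 9*p*(33 + p²) (b(p, K) = 9*(p*(6 + (27 + p²))) = 9*(p*(33 + p²)) = 9*p*(33 + p²))
b(t(-4), -15)*5 = (9*(-2 - 1*(-4))*(33 + (-2 - 1*(-4))²))*5 = (9*(-2 + 4)*(33 + (-2 + 4)²))*5 = (9*2*(33 + 2²))*5 = (9*2*(33 + 4))*5 = (9*2*37)*5 = 666*5 = 3330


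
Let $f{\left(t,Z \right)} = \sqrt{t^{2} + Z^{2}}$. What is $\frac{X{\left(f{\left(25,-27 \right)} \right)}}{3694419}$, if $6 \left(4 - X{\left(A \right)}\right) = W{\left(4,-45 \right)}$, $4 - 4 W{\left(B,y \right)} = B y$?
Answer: $- \frac{11}{11083257} \approx -9.9249 \cdot 10^{-7}$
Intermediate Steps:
$W{\left(B,y \right)} = 1 - \frac{B y}{4}$
$f{\left(t,Z \right)} = \sqrt{Z^{2} + t^{2}}$
$X{\left(A \right)} = - \frac{11}{3}$ ($X{\left(A \right)} = 4 - \frac{1 - 1 \left(-45\right)}{6} = 4 - \frac{1 + 45}{6} = 4 - \frac{23}{3} = - \frac{11}{3}$)
$\frac{X{\left(f{\left(25,-27 \right)} \right)}}{3694419} = - \frac{11}{3 \cdot 3694419} = \left(- \frac{11}{3}\right) \frac{1}{3694419} = - \frac{11}{11083257}$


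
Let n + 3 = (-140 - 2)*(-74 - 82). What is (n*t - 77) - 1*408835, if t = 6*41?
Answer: 5039742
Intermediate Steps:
t = 246
n = 22149 (n = -3 + (-140 - 2)*(-74 - 82) = -3 - 142*(-156) = -3 + 22152 = 22149)
(n*t - 77) - 1*408835 = (22149*246 - 77) - 1*408835 = (5448654 - 77) - 408835 = 5448577 - 408835 = 5039742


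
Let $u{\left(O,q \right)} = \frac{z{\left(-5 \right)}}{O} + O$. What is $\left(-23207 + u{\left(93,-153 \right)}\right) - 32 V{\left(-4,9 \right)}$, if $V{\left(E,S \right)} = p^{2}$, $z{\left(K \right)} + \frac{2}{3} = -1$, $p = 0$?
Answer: $- \frac{6448811}{279} \approx -23114.0$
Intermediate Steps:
$z{\left(K \right)} = - \frac{5}{3}$ ($z{\left(K \right)} = - \frac{2}{3} - 1 = - \frac{5}{3}$)
$V{\left(E,S \right)} = 0$ ($V{\left(E,S \right)} = 0^{2} = 0$)
$u{\left(O,q \right)} = O - \frac{5}{3 O}$ ($u{\left(O,q \right)} = - \frac{5}{3 O} + O = O - \frac{5}{3 O}$)
$\left(-23207 + u{\left(93,-153 \right)}\right) - 32 V{\left(-4,9 \right)} = \left(-23207 + \left(93 - \frac{5}{3 \cdot 93}\right)\right) - 0 = \left(-23207 + \left(93 - \frac{5}{279}\right)\right) + 0 = \left(-23207 + \frac{25942}{279}\right) + 0 = - \frac{6448811}{279} + 0 = - \frac{6448811}{279}$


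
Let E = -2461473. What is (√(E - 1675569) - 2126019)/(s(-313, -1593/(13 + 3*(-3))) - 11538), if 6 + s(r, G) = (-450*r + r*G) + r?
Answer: -8504076/1014581 + 4*I*√4137042/1014581 ≈ -8.3819 + 0.008019*I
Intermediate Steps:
s(r, G) = -6 - 449*r + G*r (s(r, G) = -6 + ((-450*r + r*G) + r) = -6 + ((-450*r + G*r) + r) = -6 + (-449*r + G*r) = -6 - 449*r + G*r)
(√(E - 1675569) - 2126019)/(s(-313, -1593/(13 + 3*(-3))) - 11538) = (√(-2461473 - 1675569) - 2126019)/((-6 - 449*(-313) - 1593/(13 + 3*(-3))*(-313)) - 11538) = (√(-4137042) - 2126019)/((-6 + 140537 - 1593/(13 - 9)*(-313)) - 11538) = (I*√4137042 - 2126019)/((-6 + 140537 - 1593/4*(-313)) - 11538) = (-2126019 + I*√4137042)/((-6 + 140537 - 1593*¼*(-313)) - 11538) = (-2126019 + I*√4137042)/((-6 + 140537 - 1593/4*(-313)) - 11538) = (-2126019 + I*√4137042)/((-6 + 140537 + 498609/4) - 11538) = (-2126019 + I*√4137042)/(1060733/4 - 11538) = (-2126019 + I*√4137042)/(1014581/4) = (-2126019 + I*√4137042)*(4/1014581) = -8504076/1014581 + 4*I*√4137042/1014581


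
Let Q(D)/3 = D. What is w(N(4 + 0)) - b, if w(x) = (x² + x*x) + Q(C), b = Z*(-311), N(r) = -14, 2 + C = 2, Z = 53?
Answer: 16875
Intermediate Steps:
C = 0 (C = -2 + 2 = 0)
Q(D) = 3*D
b = -16483 (b = 53*(-311) = -16483)
w(x) = 2*x² (w(x) = (x² + x*x) + 3*0 = (x² + x²) + 0 = 2*x² + 0 = 2*x²)
w(N(4 + 0)) - b = 2*(-14)² - 1*(-16483) = 2*196 + 16483 = 392 + 16483 = 16875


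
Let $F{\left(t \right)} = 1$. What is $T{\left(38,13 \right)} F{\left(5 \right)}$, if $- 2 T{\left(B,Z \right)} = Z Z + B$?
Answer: $- \frac{207}{2} \approx -103.5$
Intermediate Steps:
$T{\left(B,Z \right)} = - \frac{B}{2} - \frac{Z^{2}}{2}$ ($T{\left(B,Z \right)} = - \frac{Z Z + B}{2} = - \frac{Z^{2} + B}{2} = - \frac{B + Z^{2}}{2} = - \frac{B}{2} - \frac{Z^{2}}{2}$)
$T{\left(38,13 \right)} F{\left(5 \right)} = \left(\left(- \frac{1}{2}\right) 38 - \frac{13^{2}}{2}\right) 1 = \left(-19 - \frac{169}{2}\right) 1 = \left(- \frac{207}{2}\right) 1 = - \frac{207}{2}$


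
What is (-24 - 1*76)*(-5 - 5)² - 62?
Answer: -10062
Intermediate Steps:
(-24 - 1*76)*(-5 - 5)² - 62 = (-24 - 76)*(-10)² - 62 = -100*100 - 62 = -10000 - 62 = -10062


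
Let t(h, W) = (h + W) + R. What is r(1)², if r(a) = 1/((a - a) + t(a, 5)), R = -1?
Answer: 1/25 ≈ 0.040000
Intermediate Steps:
t(h, W) = -1 + W + h (t(h, W) = (h + W) - 1 = (W + h) - 1 = -1 + W + h)
r(a) = 1/(4 + a) (r(a) = 1/((a - a) + (-1 + 5 + a)) = 1/(0 + (4 + a)) = 1/(4 + a))
r(1)² = (1/(4 + 1))² = (1/5)² = (⅕)² = 1/25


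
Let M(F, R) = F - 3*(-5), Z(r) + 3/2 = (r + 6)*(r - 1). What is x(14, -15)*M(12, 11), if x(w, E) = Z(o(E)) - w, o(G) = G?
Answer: 6939/2 ≈ 3469.5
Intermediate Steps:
Z(r) = -3/2 + (-1 + r)*(6 + r) (Z(r) = -3/2 + (r + 6)*(r - 1) = -3/2 + (6 + r)*(-1 + r) = -3/2 + (-1 + r)*(6 + r))
M(F, R) = 15 + F (M(F, R) = F + 15 = 15 + F)
x(w, E) = -15/2 + E**2 - w + 5*E (x(w, E) = (-15/2 + E**2 + 5*E) - w = -15/2 + E**2 - w + 5*E)
x(14, -15)*M(12, 11) = (-15/2 + (-15)**2 - 1*14 + 5*(-15))*(15 + 12) = (-15/2 + 225 - 14 - 75)*27 = (257/2)*27 = 6939/2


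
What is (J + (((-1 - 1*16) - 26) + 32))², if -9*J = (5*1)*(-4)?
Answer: 6241/81 ≈ 77.049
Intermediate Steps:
J = 20/9 (J = -5*1*(-4)/9 = -5*(-4)/9 = -⅑*(-20) = 20/9 ≈ 2.2222)
(J + (((-1 - 1*16) - 26) + 32))² = (20/9 + (((-1 - 1*16) - 26) + 32))² = (20/9 + (((-1 - 16) - 26) + 32))² = (20/9 + ((-17 - 26) + 32))² = (20/9 + (-43 + 32))² = (20/9 - 11)² = (-79/9)² = 6241/81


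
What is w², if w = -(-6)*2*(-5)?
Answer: 3600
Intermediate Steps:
w = -60 (w = -6*(-2)*(-5) = 12*(-5) = -60)
w² = (-60)² = 3600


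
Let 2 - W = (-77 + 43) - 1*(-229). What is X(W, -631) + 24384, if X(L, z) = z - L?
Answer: 23946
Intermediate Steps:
W = -193 (W = 2 - ((-77 + 43) - 1*(-229)) = 2 - (-34 + 229) = 2 - 1*195 = 2 - 195 = -193)
X(W, -631) + 24384 = (-631 - 1*(-193)) + 24384 = (-631 + 193) + 24384 = -438 + 24384 = 23946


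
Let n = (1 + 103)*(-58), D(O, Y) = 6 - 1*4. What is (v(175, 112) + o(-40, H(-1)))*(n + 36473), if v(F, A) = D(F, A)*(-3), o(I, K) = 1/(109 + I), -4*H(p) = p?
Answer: -4190711/23 ≈ -1.8220e+5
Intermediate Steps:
D(O, Y) = 2 (D(O, Y) = 6 - 4 = 2)
H(p) = -p/4
n = -6032 (n = 104*(-58) = -6032)
v(F, A) = -6 (v(F, A) = 2*(-3) = -6)
(v(175, 112) + o(-40, H(-1)))*(n + 36473) = (-6 + 1/(109 - 40))*(-6032 + 36473) = (-6 + 1/69)*30441 = -413/69*30441 = -4190711/23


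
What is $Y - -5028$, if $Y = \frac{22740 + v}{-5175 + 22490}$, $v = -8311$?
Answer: $\frac{87074249}{17315} \approx 5028.8$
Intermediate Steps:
$Y = \frac{14429}{17315}$ ($Y = \frac{22740 - 8311}{-5175 + 22490} = \frac{14429}{17315} \approx 0.83332$)
$Y - -5028 = \frac{14429}{17315} - -5028 = \frac{14429}{17315} + 5028 = \frac{87074249}{17315}$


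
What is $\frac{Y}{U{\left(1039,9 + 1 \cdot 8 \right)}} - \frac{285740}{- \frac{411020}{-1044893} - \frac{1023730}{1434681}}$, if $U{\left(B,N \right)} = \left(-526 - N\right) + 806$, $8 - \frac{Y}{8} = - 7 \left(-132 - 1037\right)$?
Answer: $\frac{1608921589315798878}{1803450085843} \approx 8.9214 \cdot 10^{5}$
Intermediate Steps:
$Y = -65400$ ($Y = 64 - 8 \left(- 7 \left(-132 - 1037\right)\right) = 64 - 8 \left(\left(-7\right) \left(-1169\right)\right) = 64 - 65464 = -65400$)
$U{\left(B,N \right)} = 280 - N$
$\frac{Y}{U{\left(1039,9 + 1 \cdot 8 \right)}} - \frac{285740}{- \frac{411020}{-1044893} - \frac{1023730}{1434681}} = - \frac{65400}{280 - \left(9 + 1 \cdot 8\right)} - \frac{285740}{- \frac{411020}{-1044893} - \frac{1023730}{1434681}} = - \frac{65400}{280 - \left(9 + 8\right)} - \frac{285740}{\left(-411020\right) \left(- \frac{1}{1044893}\right) - \frac{1023730}{1434681}} = - \frac{65400}{280 - 17} - \frac{285740}{\frac{411020}{1044893} - \frac{1023730}{1434681}} = - \frac{65400}{280 - 17} - \frac{285740}{- \frac{480005726270}{1499088134133}} = - \frac{65400}{263} - - \frac{6119277763530906}{6857224661} = \left(-65400\right) \frac{1}{263} + \frac{6119277763530906}{6857224661} = - \frac{65400}{263} + \frac{6119277763530906}{6857224661} = \frac{1608921589315798878}{1803450085843}$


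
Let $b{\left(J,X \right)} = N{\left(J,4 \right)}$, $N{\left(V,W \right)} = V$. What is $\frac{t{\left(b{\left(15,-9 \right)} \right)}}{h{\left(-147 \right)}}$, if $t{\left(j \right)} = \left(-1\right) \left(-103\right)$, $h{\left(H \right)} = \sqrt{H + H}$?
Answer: $- \frac{103 i \sqrt{6}}{42} \approx - 6.0071 i$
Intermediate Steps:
$b{\left(J,X \right)} = J$
$h{\left(H \right)} = \sqrt{2} \sqrt{H}$ ($h{\left(H \right)} = \sqrt{2 H} = \sqrt{2} \sqrt{H}$)
$t{\left(j \right)} = 103$
$\frac{t{\left(b{\left(15,-9 \right)} \right)}}{h{\left(-147 \right)}} = \frac{103}{\sqrt{2} \sqrt{-147}} = \frac{103}{\sqrt{2} \cdot 7 i \sqrt{3}} = \frac{103}{7 i \sqrt{6}} = 103 \left(- \frac{i \sqrt{6}}{42}\right) = - \frac{103 i \sqrt{6}}{42}$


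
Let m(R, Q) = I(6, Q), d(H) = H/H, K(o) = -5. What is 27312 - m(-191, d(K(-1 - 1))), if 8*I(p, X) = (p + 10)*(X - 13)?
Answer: 27336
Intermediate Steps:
I(p, X) = (-13 + X)*(10 + p)/8 (I(p, X) = ((p + 10)*(X - 13))/8 = ((10 + p)*(-13 + X))/8 = ((-13 + X)*(10 + p))/8 = (-13 + X)*(10 + p)/8)
d(H) = 1
m(R, Q) = -26 + 2*Q (m(R, Q) = -65/4 - 13/8*6 + 5*Q/4 + (⅛)*Q*6 = -65/4 - 39/4 + 5*Q/4 + 3*Q/4 = -26 + 2*Q)
27312 - m(-191, d(K(-1 - 1))) = 27312 - (-26 + 2*1) = 27312 - (-26 + 2) = 27312 - 1*(-24) = 27312 + 24 = 27336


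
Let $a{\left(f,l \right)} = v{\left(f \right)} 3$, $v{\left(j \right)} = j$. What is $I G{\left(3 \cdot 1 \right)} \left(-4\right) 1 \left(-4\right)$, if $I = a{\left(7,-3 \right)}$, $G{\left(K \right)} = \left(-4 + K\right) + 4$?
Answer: $1008$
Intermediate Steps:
$G{\left(K \right)} = K$
$a{\left(f,l \right)} = 3 f$ ($a{\left(f,l \right)} = f 3 = 3 f$)
$I = 21$ ($I = 3 \cdot 7 = 21$)
$I G{\left(3 \cdot 1 \right)} \left(-4\right) 1 \left(-4\right) = 21 \cdot 3 \cdot 1 \left(-4\right) 1 \left(-4\right) = 21 \cdot 3 \left(\left(-4\right) \left(-4\right)\right) = 21 \cdot 3 \cdot 16 = 21 \cdot 48 = 1008$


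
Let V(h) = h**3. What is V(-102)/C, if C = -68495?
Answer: 1061208/68495 ≈ 15.493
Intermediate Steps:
V(-102)/C = (-102)**3/(-68495) = -1061208*(-1/68495) = 1061208/68495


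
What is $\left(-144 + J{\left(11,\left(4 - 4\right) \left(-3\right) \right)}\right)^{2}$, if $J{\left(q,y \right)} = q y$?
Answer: $20736$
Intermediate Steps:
$\left(-144 + J{\left(11,\left(4 - 4\right) \left(-3\right) \right)}\right)^{2} = \left(-144 + 11 \left(4 - 4\right) \left(-3\right)\right)^{2} = \left(-144 + 11 \cdot 0 \left(-3\right)\right)^{2} = \left(-144 + 11 \cdot 0\right)^{2} = \left(-144 + 0\right)^{2} = \left(-144\right)^{2} = 20736$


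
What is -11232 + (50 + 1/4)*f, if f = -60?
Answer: -14247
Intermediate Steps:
-11232 + (50 + 1/4)*f = -11232 + (50 + 1/4)*(-60) = -11232 + (50 + ¼)*(-60) = -11232 + (201/4)*(-60) = -11232 - 3015 = -14247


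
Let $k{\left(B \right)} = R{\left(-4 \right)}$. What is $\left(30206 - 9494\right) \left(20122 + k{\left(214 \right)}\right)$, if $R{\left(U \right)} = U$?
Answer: $416684016$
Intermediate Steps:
$k{\left(B \right)} = -4$
$\left(30206 - 9494\right) \left(20122 + k{\left(214 \right)}\right) = \left(30206 - 9494\right) \left(20122 - 4\right) = 20712 \cdot 20118 = 416684016$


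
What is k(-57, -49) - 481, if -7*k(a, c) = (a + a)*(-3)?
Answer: -3709/7 ≈ -529.86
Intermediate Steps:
k(a, c) = 6*a/7 (k(a, c) = -(a + a)*(-3)/7 = -2*a*(-3)/7 = -(-6)*a/7 = 6*a/7)
k(-57, -49) - 481 = (6/7)*(-57) - 481 = -342/7 - 481 = -3709/7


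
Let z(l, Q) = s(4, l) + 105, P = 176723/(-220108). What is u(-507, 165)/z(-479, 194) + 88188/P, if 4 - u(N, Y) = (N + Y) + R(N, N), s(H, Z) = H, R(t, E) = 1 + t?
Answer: -2115635821140/19262807 ≈ -1.0983e+5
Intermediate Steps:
P = -176723/220108 (P = 176723*(-1/220108) = -176723/220108 ≈ -0.80289)
z(l, Q) = 109 (z(l, Q) = 4 + 105 = 109)
u(N, Y) = 3 - Y - 2*N (u(N, Y) = 4 - ((N + Y) + (1 + N)) = 4 - (1 + Y + 2*N) = 4 + (-1 - Y - 2*N) = 3 - Y - 2*N)
u(-507, 165)/z(-479, 194) + 88188/P = (3 - 1*165 - 2*(-507))/109 + 88188/(-176723/220108) = (3 - 165 + 1014)*(1/109) + 88188*(-220108/176723) = 852*(1/109) - 19410884304/176723 = 852/109 - 19410884304/176723 = -2115635821140/19262807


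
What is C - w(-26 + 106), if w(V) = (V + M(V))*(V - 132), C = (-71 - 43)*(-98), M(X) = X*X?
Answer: 348132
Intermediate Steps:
M(X) = X²
C = 11172 (C = -114*(-98) = 11172)
w(V) = (-132 + V)*(V + V²) (w(V) = (V + V²)*(V - 132) = (V + V²)*(-132 + V) = (-132 + V)*(V + V²))
C - w(-26 + 106) = 11172 - (-26 + 106)*(-132 + (-26 + 106)² - 131*(-26 + 106)) = 11172 - 80*(-132 + 80² - 131*80) = 11172 - 80*(-132 + 6400 - 10480) = 11172 - 80*(-4212) = 11172 - 1*(-336960) = 11172 + 336960 = 348132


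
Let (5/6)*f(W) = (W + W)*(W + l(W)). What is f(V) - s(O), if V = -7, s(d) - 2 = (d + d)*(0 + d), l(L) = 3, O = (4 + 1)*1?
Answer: 76/5 ≈ 15.200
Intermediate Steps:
O = 5 (O = 5*1 = 5)
s(d) = 2 + 2*d**2 (s(d) = 2 + (d + d)*(0 + d) = 2 + (2*d)*d = 2 + 2*d**2)
f(W) = 12*W*(3 + W)/5 (f(W) = 6*((W + W)*(W + 3))/5 = 6*((2*W)*(3 + W))/5 = 6*(2*W*(3 + W))/5 = 12*W*(3 + W)/5)
f(V) - s(O) = (12/5)*(-7)*(3 - 7) - (2 + 2*5**2) = (12/5)*(-7)*(-4) - (2 + 2*25) = 336/5 - (2 + 50) = 336/5 - 1*52 = 336/5 - 52 = 76/5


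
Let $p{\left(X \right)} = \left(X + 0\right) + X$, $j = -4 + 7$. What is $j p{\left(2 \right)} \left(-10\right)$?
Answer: $-120$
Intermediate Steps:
$j = 3$
$p{\left(X \right)} = 2 X$ ($p{\left(X \right)} = X + X = 2 X$)
$j p{\left(2 \right)} \left(-10\right) = 3 \cdot 2 \cdot 2 \left(-10\right) = 3 \cdot 4 \left(-10\right) = 12 \left(-10\right) = -120$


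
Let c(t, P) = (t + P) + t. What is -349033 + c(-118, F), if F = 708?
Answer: -348561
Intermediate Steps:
c(t, P) = P + 2*t (c(t, P) = (P + t) + t = P + 2*t)
-349033 + c(-118, F) = -349033 + (708 + 2*(-118)) = -349033 + (708 - 236) = -349033 + 472 = -348561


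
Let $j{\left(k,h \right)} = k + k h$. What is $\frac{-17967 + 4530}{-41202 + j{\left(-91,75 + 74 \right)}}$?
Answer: $\frac{4479}{18284} \approx 0.24497$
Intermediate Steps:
$j{\left(k,h \right)} = k + h k$
$\frac{-17967 + 4530}{-41202 + j{\left(-91,75 + 74 \right)}} = \frac{-17967 + 4530}{-41202 - 91 \left(1 + \left(75 + 74\right)\right)} = - \frac{13437}{-41202 - 91 \left(1 + 149\right)} = - \frac{13437}{-41202 - 13650} = - \frac{13437}{-54852} = \left(-13437\right) \left(- \frac{1}{54852}\right) = \frac{4479}{18284}$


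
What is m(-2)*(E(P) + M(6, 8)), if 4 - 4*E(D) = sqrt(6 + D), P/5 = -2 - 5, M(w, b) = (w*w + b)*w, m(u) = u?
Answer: -530 + I*sqrt(29)/2 ≈ -530.0 + 2.6926*I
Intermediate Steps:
M(w, b) = w*(b + w**2) (M(w, b) = (w**2 + b)*w = (b + w**2)*w = w*(b + w**2))
P = -35 (P = 5*(-2 - 5) = 5*(-7) = -35)
E(D) = 1 - sqrt(6 + D)/4
m(-2)*(E(P) + M(6, 8)) = -2*((1 - sqrt(6 - 35)/4) + 6*(8 + 6**2)) = -2*((1 - I*sqrt(29)/4) + 6*(8 + 36)) = -2*((1 - I*sqrt(29)/4) + 6*44) = -2*((1 - I*sqrt(29)/4) + 264) = -2*(265 - I*sqrt(29)/4) = -530 + I*sqrt(29)/2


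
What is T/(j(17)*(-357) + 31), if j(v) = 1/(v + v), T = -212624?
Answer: -425248/41 ≈ -10372.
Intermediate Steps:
j(v) = 1/(2*v)
T/(j(17)*(-357) + 31) = -212624/(((1/2)/17)*(-357) + 31) = -212624/(((1/2)*(1/17))*(-357) + 31) = -212624/((1/34)*(-357) + 31) = -212624/(-21/2 + 31) = -212624/41/2 = -212624*2/41 = -425248/41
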